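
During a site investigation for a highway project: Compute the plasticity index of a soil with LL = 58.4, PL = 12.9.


Using PI = LL - PL
PI = 58.4 - 12.9
PI = 45.5


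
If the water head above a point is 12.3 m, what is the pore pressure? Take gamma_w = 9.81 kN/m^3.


Using u = gamma_w * h_w
u = 9.81 * 12.3
u = 120.66 kPa


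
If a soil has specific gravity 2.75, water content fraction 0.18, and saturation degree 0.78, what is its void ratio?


Result: 0.6346

Derivation:
Using the relation e = Gs * w / S
e = 2.75 * 0.18 / 0.78
e = 0.6346


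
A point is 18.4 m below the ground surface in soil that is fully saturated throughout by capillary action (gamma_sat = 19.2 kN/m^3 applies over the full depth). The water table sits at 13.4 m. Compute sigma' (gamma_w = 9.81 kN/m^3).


Total stress = gamma_sat * depth
sigma = 19.2 * 18.4 = 353.28 kPa
Pore water pressure u = gamma_w * (depth - d_wt)
u = 9.81 * (18.4 - 13.4) = 49.05 kPa
Effective stress = sigma - u
sigma' = 353.28 - 49.05 = 304.23 kPa


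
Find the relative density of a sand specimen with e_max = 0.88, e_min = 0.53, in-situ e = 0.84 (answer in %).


Using Dr = (e_max - e) / (e_max - e_min) * 100
e_max - e = 0.88 - 0.84 = 0.04
e_max - e_min = 0.88 - 0.53 = 0.35
Dr = 0.04 / 0.35 * 100
Dr = 11.43 %


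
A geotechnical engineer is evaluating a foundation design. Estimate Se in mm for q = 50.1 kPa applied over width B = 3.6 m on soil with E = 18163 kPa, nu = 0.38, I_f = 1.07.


Result: 9.091 mm

Derivation:
Using Se = q * B * (1 - nu^2) * I_f / E
1 - nu^2 = 1 - 0.38^2 = 0.8556
Se = 50.1 * 3.6 * 0.8556 * 1.07 / 18163
Se = 0.009091 m
Convert to mm: Se = 0.009091 * 1000 = 9.091 mm


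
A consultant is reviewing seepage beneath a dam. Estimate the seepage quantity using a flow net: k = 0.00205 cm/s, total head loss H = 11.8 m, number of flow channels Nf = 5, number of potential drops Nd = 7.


Convert k to m/s for unit consistency with H:
k = 0.00205 cm/s = 0.00205 / 100 m/s = 2.05e-05 m/s
Using q = k * H * Nf / Nd
Nf / Nd = 5 / 7 = 0.7143
q = 2.05e-05 * 11.8 * 0.7143
q = 0.0001728 m^3/s per m


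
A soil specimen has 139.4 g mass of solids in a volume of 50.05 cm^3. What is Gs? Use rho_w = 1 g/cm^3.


Using Gs = m_s / (V_s * rho_w)
Since rho_w = 1 g/cm^3:
Gs = 139.4 / 50.05
Gs = 2.785


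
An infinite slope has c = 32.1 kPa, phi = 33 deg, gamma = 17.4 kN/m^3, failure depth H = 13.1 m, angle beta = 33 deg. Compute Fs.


Using Fs = c / (gamma*H*sin(beta)*cos(beta)) + tan(phi)/tan(beta)
Cohesion contribution = 32.1 / (17.4*13.1*sin(33)*cos(33))
Cohesion contribution = 0.308308
Friction contribution = tan(33)/tan(33) = 1
Fs = 0.308308 + 1
Fs = 1.308


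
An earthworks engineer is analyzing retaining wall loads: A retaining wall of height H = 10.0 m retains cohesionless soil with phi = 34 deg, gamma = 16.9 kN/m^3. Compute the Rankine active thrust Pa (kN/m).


Compute active earth pressure coefficient:
Ka = tan^2(45 - phi/2) = tan^2(28.0) = 0.282715
Compute active force:
Pa = 0.5 * Ka * gamma * H^2
Pa = 0.5 * 0.282715 * 16.9 * 10.0^2
Pa = 238.89 kN/m


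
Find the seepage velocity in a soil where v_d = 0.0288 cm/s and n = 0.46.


Result: 0.06261 cm/s

Derivation:
Using v_s = v_d / n
v_s = 0.0288 / 0.46
v_s = 0.06261 cm/s


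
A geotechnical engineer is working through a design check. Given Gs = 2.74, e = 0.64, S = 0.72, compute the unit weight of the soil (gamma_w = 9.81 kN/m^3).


Result: 19.146 kN/m^3

Derivation:
Using gamma = gamma_w * (Gs + S*e) / (1 + e)
Numerator: Gs + S*e = 2.74 + 0.72*0.64 = 3.2008
Denominator: 1 + e = 1 + 0.64 = 1.64
gamma = 9.81 * 3.2008 / 1.64
gamma = 19.146 kN/m^3


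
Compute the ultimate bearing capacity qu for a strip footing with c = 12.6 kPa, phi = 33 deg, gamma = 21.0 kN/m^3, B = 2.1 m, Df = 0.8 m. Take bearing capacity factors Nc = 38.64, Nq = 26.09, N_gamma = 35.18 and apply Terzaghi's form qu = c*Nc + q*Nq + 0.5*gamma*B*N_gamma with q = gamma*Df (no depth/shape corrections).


Result: 1700.9 kPa

Derivation:
Compute qu = c*Nc + gamma*Df*Nq + 0.5*gamma*B*N_gamma
Term 1: 12.6 * 38.64 = 486.864
Term 2: 21.0 * 0.8 * 26.09 = 438.312
Term 3: 0.5 * 21.0 * 2.1 * 35.18 = 775.719
qu = 486.864 + 438.312 + 775.719
qu = 1700.9 kPa


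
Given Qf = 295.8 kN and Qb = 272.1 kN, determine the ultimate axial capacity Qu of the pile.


Result: 567.9 kN

Derivation:
Using Qu = Qf + Qb
Qu = 295.8 + 272.1
Qu = 567.9 kN


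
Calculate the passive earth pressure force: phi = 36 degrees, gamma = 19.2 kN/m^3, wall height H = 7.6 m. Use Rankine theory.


Compute passive earth pressure coefficient:
Kp = tan^2(45 + phi/2) = tan^2(63.0) = 3.85184
Compute passive force:
Pp = 0.5 * Kp * gamma * H^2
Pp = 0.5 * 3.85184 * 19.2 * 7.6^2
Pp = 2135.83 kN/m


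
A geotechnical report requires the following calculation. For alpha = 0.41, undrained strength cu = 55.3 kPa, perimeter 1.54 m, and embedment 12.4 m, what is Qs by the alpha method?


Using Qs = alpha * cu * perimeter * L
Qs = 0.41 * 55.3 * 1.54 * 12.4
Qs = 432.96 kN


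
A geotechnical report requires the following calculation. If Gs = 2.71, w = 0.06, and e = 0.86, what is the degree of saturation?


Using S = Gs * w / e
S = 2.71 * 0.06 / 0.86
S = 0.1891


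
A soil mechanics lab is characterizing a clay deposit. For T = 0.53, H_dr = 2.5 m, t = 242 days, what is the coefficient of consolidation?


Using cv = T * H_dr^2 / t
H_dr^2 = 2.5^2 = 6.25
cv = 0.53 * 6.25 / 242
cv = 0.01369 m^2/day


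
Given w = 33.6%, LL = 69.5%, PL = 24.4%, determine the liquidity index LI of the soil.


First compute the plasticity index:
PI = LL - PL = 69.5 - 24.4 = 45.1
Then compute the liquidity index:
LI = (w - PL) / PI
LI = (33.6 - 24.4) / 45.1
LI = 0.204


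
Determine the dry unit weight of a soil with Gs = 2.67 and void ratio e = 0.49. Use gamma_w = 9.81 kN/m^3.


Using gamma_d = Gs * gamma_w / (1 + e)
gamma_d = 2.67 * 9.81 / (1 + 0.49)
gamma_d = 2.67 * 9.81 / 1.49
gamma_d = 17.579 kN/m^3


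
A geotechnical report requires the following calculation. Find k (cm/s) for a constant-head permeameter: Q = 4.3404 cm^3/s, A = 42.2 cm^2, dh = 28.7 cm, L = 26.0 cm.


Compute hydraulic gradient:
i = dh / L = 28.7 / 26.0 = 1.10385
Then apply Darcy's law:
k = Q / (A * i)
k = 4.3404 / (42.2 * 1.10385)
k = 4.3404 / 46.5823
k = 0.093177 cm/s


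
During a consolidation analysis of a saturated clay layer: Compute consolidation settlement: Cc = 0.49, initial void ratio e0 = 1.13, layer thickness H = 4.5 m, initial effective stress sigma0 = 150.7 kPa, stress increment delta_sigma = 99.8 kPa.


Using Sc = Cc * H / (1 + e0) * log10((sigma0 + delta_sigma) / sigma0)
Stress ratio = (150.7 + 99.8) / 150.7 = 1.66224
log10(1.66224) = 0.220694
Cc * H / (1 + e0) = 0.49 * 4.5 / (1 + 1.13) = 1.03521
Sc = 1.03521 * 0.220694
Sc = 0.2285 m


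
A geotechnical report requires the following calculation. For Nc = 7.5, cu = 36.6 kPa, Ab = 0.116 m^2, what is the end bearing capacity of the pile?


Using Qb = Nc * cu * Ab
Qb = 7.5 * 36.6 * 0.116
Qb = 31.84 kN


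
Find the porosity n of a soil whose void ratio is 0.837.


Using the relation n = e / (1 + e)
n = 0.837 / (1 + 0.837)
n = 0.837 / 1.837
n = 0.4556


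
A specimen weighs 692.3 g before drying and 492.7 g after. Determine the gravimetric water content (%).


Result: 40.51 %

Derivation:
Using w = (m_wet - m_dry) / m_dry * 100
m_wet - m_dry = 692.3 - 492.7 = 199.6 g
w = 199.6 / 492.7 * 100
w = 40.51 %


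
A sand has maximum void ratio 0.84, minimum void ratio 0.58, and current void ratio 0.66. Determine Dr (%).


Using Dr = (e_max - e) / (e_max - e_min) * 100
e_max - e = 0.84 - 0.66 = 0.18
e_max - e_min = 0.84 - 0.58 = 0.26
Dr = 0.18 / 0.26 * 100
Dr = 69.23 %


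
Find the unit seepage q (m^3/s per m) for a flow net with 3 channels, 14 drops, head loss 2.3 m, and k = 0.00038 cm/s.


Result: 1.873e-06 m^3/s per m

Derivation:
Convert k to m/s for unit consistency with H:
k = 0.00038 cm/s = 0.00038 / 100 m/s = 3.8e-06 m/s
Using q = k * H * Nf / Nd
Nf / Nd = 3 / 14 = 0.2143
q = 3.8e-06 * 2.3 * 0.2143
q = 1.873e-06 m^3/s per m


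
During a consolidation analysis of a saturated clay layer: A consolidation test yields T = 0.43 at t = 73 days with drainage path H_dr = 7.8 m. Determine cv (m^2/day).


Result: 0.35837 m^2/day

Derivation:
Using cv = T * H_dr^2 / t
H_dr^2 = 7.8^2 = 60.84
cv = 0.43 * 60.84 / 73
cv = 0.35837 m^2/day


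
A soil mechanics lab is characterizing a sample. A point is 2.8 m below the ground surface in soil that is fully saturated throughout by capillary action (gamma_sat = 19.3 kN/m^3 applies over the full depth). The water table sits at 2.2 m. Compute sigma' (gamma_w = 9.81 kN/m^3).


Total stress = gamma_sat * depth
sigma = 19.3 * 2.8 = 54.04 kPa
Pore water pressure u = gamma_w * (depth - d_wt)
u = 9.81 * (2.8 - 2.2) = 5.886 kPa
Effective stress = sigma - u
sigma' = 54.04 - 5.886 = 48.15 kPa


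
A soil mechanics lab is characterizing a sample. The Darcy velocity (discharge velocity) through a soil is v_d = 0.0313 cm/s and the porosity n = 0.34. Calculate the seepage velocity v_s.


Using v_s = v_d / n
v_s = 0.0313 / 0.34
v_s = 0.09206 cm/s


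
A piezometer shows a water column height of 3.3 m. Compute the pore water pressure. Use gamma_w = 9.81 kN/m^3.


Using u = gamma_w * h_w
u = 9.81 * 3.3
u = 32.37 kPa


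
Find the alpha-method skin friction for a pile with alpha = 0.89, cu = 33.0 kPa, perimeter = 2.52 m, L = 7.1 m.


Using Qs = alpha * cu * perimeter * L
Qs = 0.89 * 33.0 * 2.52 * 7.1
Qs = 525.49 kN


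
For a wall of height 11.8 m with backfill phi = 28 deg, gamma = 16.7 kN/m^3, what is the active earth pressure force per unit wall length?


Compute active earth pressure coefficient:
Ka = tan^2(45 - phi/2) = tan^2(31.0) = 0.361033
Compute active force:
Pa = 0.5 * Ka * gamma * H^2
Pa = 0.5 * 0.361033 * 16.7 * 11.8^2
Pa = 419.76 kN/m


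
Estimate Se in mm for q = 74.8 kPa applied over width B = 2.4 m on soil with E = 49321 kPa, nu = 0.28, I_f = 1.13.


Result: 3.791 mm

Derivation:
Using Se = q * B * (1 - nu^2) * I_f / E
1 - nu^2 = 1 - 0.28^2 = 0.9216
Se = 74.8 * 2.4 * 0.9216 * 1.13 / 49321
Se = 0.003791 m
Convert to mm: Se = 0.003791 * 1000 = 3.791 mm


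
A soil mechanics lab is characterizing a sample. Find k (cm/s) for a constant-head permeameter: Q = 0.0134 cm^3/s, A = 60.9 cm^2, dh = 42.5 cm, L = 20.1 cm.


Result: 0.000104 cm/s

Derivation:
Compute hydraulic gradient:
i = dh / L = 42.5 / 20.1 = 2.11443
Then apply Darcy's law:
k = Q / (A * i)
k = 0.0134 / (60.9 * 2.11443)
k = 0.0134 / 128.769
k = 0.000104 cm/s


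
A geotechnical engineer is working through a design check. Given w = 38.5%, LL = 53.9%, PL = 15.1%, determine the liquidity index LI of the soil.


First compute the plasticity index:
PI = LL - PL = 53.9 - 15.1 = 38.8
Then compute the liquidity index:
LI = (w - PL) / PI
LI = (38.5 - 15.1) / 38.8
LI = 0.603


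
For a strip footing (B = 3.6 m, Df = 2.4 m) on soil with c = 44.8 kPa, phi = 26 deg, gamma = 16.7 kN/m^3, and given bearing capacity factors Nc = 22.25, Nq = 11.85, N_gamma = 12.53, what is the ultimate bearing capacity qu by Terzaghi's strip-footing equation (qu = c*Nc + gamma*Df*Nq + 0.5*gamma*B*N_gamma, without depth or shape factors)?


Compute qu = c*Nc + gamma*Df*Nq + 0.5*gamma*B*N_gamma
Term 1: 44.8 * 22.25 = 996.8
Term 2: 16.7 * 2.4 * 11.85 = 474.948
Term 3: 0.5 * 16.7 * 3.6 * 12.53 = 376.6518
qu = 996.8 + 474.948 + 376.6518
qu = 1848.4 kPa


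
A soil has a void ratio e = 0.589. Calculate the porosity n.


Result: 0.3707

Derivation:
Using the relation n = e / (1 + e)
n = 0.589 / (1 + 0.589)
n = 0.589 / 1.589
n = 0.3707


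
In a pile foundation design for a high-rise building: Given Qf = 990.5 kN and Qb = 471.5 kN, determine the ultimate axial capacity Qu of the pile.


Using Qu = Qf + Qb
Qu = 990.5 + 471.5
Qu = 1462.0 kN


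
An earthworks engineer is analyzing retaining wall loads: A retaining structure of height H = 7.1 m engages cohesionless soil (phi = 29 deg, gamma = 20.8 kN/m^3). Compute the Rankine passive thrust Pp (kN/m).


Compute passive earth pressure coefficient:
Kp = tan^2(45 + phi/2) = tan^2(59.5) = 2.88206
Compute passive force:
Pp = 0.5 * Kp * gamma * H^2
Pp = 0.5 * 2.88206 * 20.8 * 7.1^2
Pp = 1510.96 kN/m


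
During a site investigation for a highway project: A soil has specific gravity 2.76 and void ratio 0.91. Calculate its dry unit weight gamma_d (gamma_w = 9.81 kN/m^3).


Result: 14.176 kN/m^3

Derivation:
Using gamma_d = Gs * gamma_w / (1 + e)
gamma_d = 2.76 * 9.81 / (1 + 0.91)
gamma_d = 2.76 * 9.81 / 1.91
gamma_d = 14.176 kN/m^3


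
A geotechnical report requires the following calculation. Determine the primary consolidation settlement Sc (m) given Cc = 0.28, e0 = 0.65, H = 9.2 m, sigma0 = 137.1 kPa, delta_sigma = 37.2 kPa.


Result: 0.1628 m

Derivation:
Using Sc = Cc * H / (1 + e0) * log10((sigma0 + delta_sigma) / sigma0)
Stress ratio = (137.1 + 37.2) / 137.1 = 1.27133
log10(1.27133) = 0.10426
Cc * H / (1 + e0) = 0.28 * 9.2 / (1 + 0.65) = 1.56121
Sc = 1.56121 * 0.10426
Sc = 0.1628 m


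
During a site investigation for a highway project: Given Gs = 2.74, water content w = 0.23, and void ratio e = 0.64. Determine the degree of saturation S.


Using S = Gs * w / e
S = 2.74 * 0.23 / 0.64
S = 0.9847


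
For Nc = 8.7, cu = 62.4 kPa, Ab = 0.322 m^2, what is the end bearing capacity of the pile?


Using Qb = Nc * cu * Ab
Qb = 8.7 * 62.4 * 0.322
Qb = 174.81 kN


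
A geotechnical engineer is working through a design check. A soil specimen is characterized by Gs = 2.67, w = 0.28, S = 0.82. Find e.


Result: 0.9117

Derivation:
Using the relation e = Gs * w / S
e = 2.67 * 0.28 / 0.82
e = 0.9117


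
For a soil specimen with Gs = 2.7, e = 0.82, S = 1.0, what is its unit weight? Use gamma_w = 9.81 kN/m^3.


Using gamma = gamma_w * (Gs + S*e) / (1 + e)
Numerator: Gs + S*e = 2.7 + 1.0*0.82 = 3.52
Denominator: 1 + e = 1 + 0.82 = 1.82
gamma = 9.81 * 3.52 / 1.82
gamma = 18.973 kN/m^3


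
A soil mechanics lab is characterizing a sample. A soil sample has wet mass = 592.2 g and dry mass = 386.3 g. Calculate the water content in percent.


Using w = (m_wet - m_dry) / m_dry * 100
m_wet - m_dry = 592.2 - 386.3 = 205.9 g
w = 205.9 / 386.3 * 100
w = 53.3 %


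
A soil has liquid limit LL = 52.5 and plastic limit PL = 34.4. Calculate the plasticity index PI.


Result: 18.1

Derivation:
Using PI = LL - PL
PI = 52.5 - 34.4
PI = 18.1


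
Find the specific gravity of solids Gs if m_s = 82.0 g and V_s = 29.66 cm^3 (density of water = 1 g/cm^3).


Using Gs = m_s / (V_s * rho_w)
Since rho_w = 1 g/cm^3:
Gs = 82.0 / 29.66
Gs = 2.765


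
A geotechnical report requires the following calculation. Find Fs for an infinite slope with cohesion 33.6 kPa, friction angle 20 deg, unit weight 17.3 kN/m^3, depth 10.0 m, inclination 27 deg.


Result: 1.194

Derivation:
Using Fs = c / (gamma*H*sin(beta)*cos(beta)) + tan(phi)/tan(beta)
Cohesion contribution = 33.6 / (17.3*10.0*sin(27)*cos(27))
Cohesion contribution = 0.480137
Friction contribution = tan(20)/tan(27) = 0.714332
Fs = 0.480137 + 0.714332
Fs = 1.194


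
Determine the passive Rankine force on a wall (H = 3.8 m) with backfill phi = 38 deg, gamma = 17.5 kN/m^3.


Result: 531.14 kN/m

Derivation:
Compute passive earth pressure coefficient:
Kp = tan^2(45 + phi/2) = tan^2(64.0) = 4.203746
Compute passive force:
Pp = 0.5 * Kp * gamma * H^2
Pp = 0.5 * 4.203746 * 17.5 * 3.8^2
Pp = 531.14 kN/m


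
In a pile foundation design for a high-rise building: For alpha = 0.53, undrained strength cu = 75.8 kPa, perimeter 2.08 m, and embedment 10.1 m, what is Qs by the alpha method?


Result: 843.98 kN

Derivation:
Using Qs = alpha * cu * perimeter * L
Qs = 0.53 * 75.8 * 2.08 * 10.1
Qs = 843.98 kN


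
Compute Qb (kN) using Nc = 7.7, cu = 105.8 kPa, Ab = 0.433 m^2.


Result: 352.75 kN

Derivation:
Using Qb = Nc * cu * Ab
Qb = 7.7 * 105.8 * 0.433
Qb = 352.75 kN


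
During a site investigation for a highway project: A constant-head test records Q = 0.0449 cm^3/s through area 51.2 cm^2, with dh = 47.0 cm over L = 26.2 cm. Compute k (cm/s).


Compute hydraulic gradient:
i = dh / L = 47.0 / 26.2 = 1.79389
Then apply Darcy's law:
k = Q / (A * i)
k = 0.0449 / (51.2 * 1.79389)
k = 0.0449 / 91.8473
k = 0.000489 cm/s


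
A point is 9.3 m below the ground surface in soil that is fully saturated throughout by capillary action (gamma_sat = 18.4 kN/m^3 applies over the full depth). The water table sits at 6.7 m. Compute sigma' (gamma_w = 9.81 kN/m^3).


Total stress = gamma_sat * depth
sigma = 18.4 * 9.3 = 171.12 kPa
Pore water pressure u = gamma_w * (depth - d_wt)
u = 9.81 * (9.3 - 6.7) = 25.506 kPa
Effective stress = sigma - u
sigma' = 171.12 - 25.506 = 145.61 kPa


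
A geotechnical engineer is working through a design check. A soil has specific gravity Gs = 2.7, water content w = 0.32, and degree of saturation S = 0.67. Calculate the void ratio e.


Using the relation e = Gs * w / S
e = 2.7 * 0.32 / 0.67
e = 1.2896


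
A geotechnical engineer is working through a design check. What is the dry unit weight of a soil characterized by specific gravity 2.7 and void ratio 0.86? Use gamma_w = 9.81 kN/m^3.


Using gamma_d = Gs * gamma_w / (1 + e)
gamma_d = 2.7 * 9.81 / (1 + 0.86)
gamma_d = 2.7 * 9.81 / 1.86
gamma_d = 14.24 kN/m^3


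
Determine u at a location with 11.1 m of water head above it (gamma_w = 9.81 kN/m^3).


Using u = gamma_w * h_w
u = 9.81 * 11.1
u = 108.89 kPa


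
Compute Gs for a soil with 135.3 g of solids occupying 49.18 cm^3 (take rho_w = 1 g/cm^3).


Using Gs = m_s / (V_s * rho_w)
Since rho_w = 1 g/cm^3:
Gs = 135.3 / 49.18
Gs = 2.751


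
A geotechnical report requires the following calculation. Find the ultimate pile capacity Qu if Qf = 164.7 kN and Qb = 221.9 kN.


Result: 386.6 kN

Derivation:
Using Qu = Qf + Qb
Qu = 164.7 + 221.9
Qu = 386.6 kN


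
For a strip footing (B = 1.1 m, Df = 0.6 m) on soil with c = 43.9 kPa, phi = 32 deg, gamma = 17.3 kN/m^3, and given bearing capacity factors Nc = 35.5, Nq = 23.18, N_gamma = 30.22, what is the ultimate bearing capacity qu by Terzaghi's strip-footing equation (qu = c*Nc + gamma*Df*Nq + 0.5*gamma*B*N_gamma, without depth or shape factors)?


Compute qu = c*Nc + gamma*Df*Nq + 0.5*gamma*B*N_gamma
Term 1: 43.9 * 35.5 = 1558.45
Term 2: 17.3 * 0.6 * 23.18 = 240.6084
Term 3: 0.5 * 17.3 * 1.1 * 30.22 = 287.5433
qu = 1558.45 + 240.6084 + 287.5433
qu = 2086.6 kPa


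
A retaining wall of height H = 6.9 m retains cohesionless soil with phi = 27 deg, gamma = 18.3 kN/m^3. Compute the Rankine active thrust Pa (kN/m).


Compute active earth pressure coefficient:
Ka = tan^2(45 - phi/2) = tan^2(31.5) = 0.375525
Compute active force:
Pa = 0.5 * Ka * gamma * H^2
Pa = 0.5 * 0.375525 * 18.3 * 6.9^2
Pa = 163.59 kN/m


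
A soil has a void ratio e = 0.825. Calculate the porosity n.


Result: 0.4521

Derivation:
Using the relation n = e / (1 + e)
n = 0.825 / (1 + 0.825)
n = 0.825 / 1.825
n = 0.4521


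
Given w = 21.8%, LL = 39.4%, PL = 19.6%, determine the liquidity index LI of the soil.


First compute the plasticity index:
PI = LL - PL = 39.4 - 19.6 = 19.8
Then compute the liquidity index:
LI = (w - PL) / PI
LI = (21.8 - 19.6) / 19.8
LI = 0.111


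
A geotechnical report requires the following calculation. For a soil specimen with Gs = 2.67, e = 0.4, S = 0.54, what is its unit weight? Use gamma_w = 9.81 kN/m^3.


Result: 20.223 kN/m^3

Derivation:
Using gamma = gamma_w * (Gs + S*e) / (1 + e)
Numerator: Gs + S*e = 2.67 + 0.54*0.4 = 2.886
Denominator: 1 + e = 1 + 0.4 = 1.4
gamma = 9.81 * 2.886 / 1.4
gamma = 20.223 kN/m^3


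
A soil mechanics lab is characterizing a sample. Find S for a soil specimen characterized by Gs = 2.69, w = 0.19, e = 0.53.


Result: 0.9643

Derivation:
Using S = Gs * w / e
S = 2.69 * 0.19 / 0.53
S = 0.9643


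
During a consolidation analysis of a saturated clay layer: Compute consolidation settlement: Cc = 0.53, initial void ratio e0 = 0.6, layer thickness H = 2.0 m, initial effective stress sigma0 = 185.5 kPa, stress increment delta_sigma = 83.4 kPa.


Using Sc = Cc * H / (1 + e0) * log10((sigma0 + delta_sigma) / sigma0)
Stress ratio = (185.5 + 83.4) / 185.5 = 1.4496
log10(1.4496) = 0.161247
Cc * H / (1 + e0) = 0.53 * 2.0 / (1 + 0.6) = 0.6625
Sc = 0.6625 * 0.161247
Sc = 0.1068 m


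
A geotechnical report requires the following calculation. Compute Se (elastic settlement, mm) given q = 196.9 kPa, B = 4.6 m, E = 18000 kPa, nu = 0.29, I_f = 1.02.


Result: 47.009 mm

Derivation:
Using Se = q * B * (1 - nu^2) * I_f / E
1 - nu^2 = 1 - 0.29^2 = 0.9159
Se = 196.9 * 4.6 * 0.9159 * 1.02 / 18000
Se = 0.047009 m
Convert to mm: Se = 0.047009 * 1000 = 47.009 mm


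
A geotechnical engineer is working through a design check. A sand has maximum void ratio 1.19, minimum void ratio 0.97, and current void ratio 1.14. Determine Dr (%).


Using Dr = (e_max - e) / (e_max - e_min) * 100
e_max - e = 1.19 - 1.14 = 0.05
e_max - e_min = 1.19 - 0.97 = 0.22
Dr = 0.05 / 0.22 * 100
Dr = 22.73 %


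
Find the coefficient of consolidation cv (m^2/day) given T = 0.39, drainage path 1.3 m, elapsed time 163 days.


Result: 0.00404 m^2/day

Derivation:
Using cv = T * H_dr^2 / t
H_dr^2 = 1.3^2 = 1.69
cv = 0.39 * 1.69 / 163
cv = 0.00404 m^2/day


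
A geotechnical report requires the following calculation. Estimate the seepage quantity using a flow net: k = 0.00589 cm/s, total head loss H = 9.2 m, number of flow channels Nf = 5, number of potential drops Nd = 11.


Convert k to m/s for unit consistency with H:
k = 0.00589 cm/s = 0.00589 / 100 m/s = 5.89e-05 m/s
Using q = k * H * Nf / Nd
Nf / Nd = 5 / 11 = 0.4545
q = 5.89e-05 * 9.2 * 0.4545
q = 0.0002463 m^3/s per m


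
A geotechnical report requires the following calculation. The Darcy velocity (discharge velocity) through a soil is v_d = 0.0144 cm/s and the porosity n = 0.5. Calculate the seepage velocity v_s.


Result: 0.0288 cm/s

Derivation:
Using v_s = v_d / n
v_s = 0.0144 / 0.5
v_s = 0.0288 cm/s


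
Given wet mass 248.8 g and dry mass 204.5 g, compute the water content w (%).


Using w = (m_wet - m_dry) / m_dry * 100
m_wet - m_dry = 248.8 - 204.5 = 44.3 g
w = 44.3 / 204.5 * 100
w = 21.66 %


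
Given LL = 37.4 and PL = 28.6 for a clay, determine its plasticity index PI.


Using PI = LL - PL
PI = 37.4 - 28.6
PI = 8.8


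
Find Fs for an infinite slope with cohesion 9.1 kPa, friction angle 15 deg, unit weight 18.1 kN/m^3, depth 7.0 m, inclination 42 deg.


Using Fs = c / (gamma*H*sin(beta)*cos(beta)) + tan(phi)/tan(beta)
Cohesion contribution = 9.1 / (18.1*7.0*sin(42)*cos(42))
Cohesion contribution = 0.144438
Friction contribution = tan(15)/tan(42) = 0.297588
Fs = 0.144438 + 0.297588
Fs = 0.442


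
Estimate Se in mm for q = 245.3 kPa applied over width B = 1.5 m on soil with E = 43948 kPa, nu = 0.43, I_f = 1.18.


Using Se = q * B * (1 - nu^2) * I_f / E
1 - nu^2 = 1 - 0.43^2 = 0.8151
Se = 245.3 * 1.5 * 0.8151 * 1.18 / 43948
Se = 0.008053 m
Convert to mm: Se = 0.008053 * 1000 = 8.053 mm


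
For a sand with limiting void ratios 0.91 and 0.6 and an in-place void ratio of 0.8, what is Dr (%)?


Using Dr = (e_max - e) / (e_max - e_min) * 100
e_max - e = 0.91 - 0.8 = 0.11
e_max - e_min = 0.91 - 0.6 = 0.31
Dr = 0.11 / 0.31 * 100
Dr = 35.48 %


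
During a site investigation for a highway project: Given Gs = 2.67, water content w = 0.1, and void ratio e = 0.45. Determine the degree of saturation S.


Result: 0.5933

Derivation:
Using S = Gs * w / e
S = 2.67 * 0.1 / 0.45
S = 0.5933


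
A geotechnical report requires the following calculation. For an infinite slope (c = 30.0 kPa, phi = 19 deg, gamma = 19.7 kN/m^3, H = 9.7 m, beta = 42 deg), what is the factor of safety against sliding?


Using Fs = c / (gamma*H*sin(beta)*cos(beta)) + tan(phi)/tan(beta)
Cohesion contribution = 30.0 / (19.7*9.7*sin(42)*cos(42))
Cohesion contribution = 0.315718
Friction contribution = tan(19)/tan(42) = 0.382415
Fs = 0.315718 + 0.382415
Fs = 0.698


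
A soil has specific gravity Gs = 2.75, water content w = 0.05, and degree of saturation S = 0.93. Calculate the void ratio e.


Using the relation e = Gs * w / S
e = 2.75 * 0.05 / 0.93
e = 0.1478


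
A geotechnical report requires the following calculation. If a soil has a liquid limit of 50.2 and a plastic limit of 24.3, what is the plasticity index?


Using PI = LL - PL
PI = 50.2 - 24.3
PI = 25.9


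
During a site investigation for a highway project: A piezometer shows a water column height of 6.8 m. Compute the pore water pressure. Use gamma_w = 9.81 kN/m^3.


Using u = gamma_w * h_w
u = 9.81 * 6.8
u = 66.71 kPa


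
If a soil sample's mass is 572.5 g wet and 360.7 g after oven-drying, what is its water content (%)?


Using w = (m_wet - m_dry) / m_dry * 100
m_wet - m_dry = 572.5 - 360.7 = 211.8 g
w = 211.8 / 360.7 * 100
w = 58.72 %


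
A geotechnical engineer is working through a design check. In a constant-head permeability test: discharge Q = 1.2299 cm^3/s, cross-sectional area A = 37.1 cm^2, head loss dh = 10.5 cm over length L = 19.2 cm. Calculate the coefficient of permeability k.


Result: 0.060619 cm/s

Derivation:
Compute hydraulic gradient:
i = dh / L = 10.5 / 19.2 = 0.546875
Then apply Darcy's law:
k = Q / (A * i)
k = 1.2299 / (37.1 * 0.546875)
k = 1.2299 / 20.2891
k = 0.060619 cm/s


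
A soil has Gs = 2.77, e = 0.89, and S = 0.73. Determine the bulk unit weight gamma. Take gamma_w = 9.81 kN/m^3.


Result: 17.75 kN/m^3

Derivation:
Using gamma = gamma_w * (Gs + S*e) / (1 + e)
Numerator: Gs + S*e = 2.77 + 0.73*0.89 = 3.4197
Denominator: 1 + e = 1 + 0.89 = 1.89
gamma = 9.81 * 3.4197 / 1.89
gamma = 17.75 kN/m^3


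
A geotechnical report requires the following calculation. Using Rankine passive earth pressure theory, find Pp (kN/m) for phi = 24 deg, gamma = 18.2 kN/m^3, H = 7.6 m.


Compute passive earth pressure coefficient:
Kp = tan^2(45 + phi/2) = tan^2(57.0) = 2.371184
Compute passive force:
Pp = 0.5 * Kp * gamma * H^2
Pp = 0.5 * 2.371184 * 18.2 * 7.6^2
Pp = 1246.33 kN/m


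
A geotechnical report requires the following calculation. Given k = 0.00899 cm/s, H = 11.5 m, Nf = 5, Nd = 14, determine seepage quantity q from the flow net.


Convert k to m/s for unit consistency with H:
k = 0.00899 cm/s = 0.00899 / 100 m/s = 8.99e-05 m/s
Using q = k * H * Nf / Nd
Nf / Nd = 5 / 14 = 0.3571
q = 8.99e-05 * 11.5 * 0.3571
q = 0.0003692 m^3/s per m


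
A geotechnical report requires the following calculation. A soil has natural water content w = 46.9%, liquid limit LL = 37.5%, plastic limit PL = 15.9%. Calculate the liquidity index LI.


First compute the plasticity index:
PI = LL - PL = 37.5 - 15.9 = 21.6
Then compute the liquidity index:
LI = (w - PL) / PI
LI = (46.9 - 15.9) / 21.6
LI = 1.435


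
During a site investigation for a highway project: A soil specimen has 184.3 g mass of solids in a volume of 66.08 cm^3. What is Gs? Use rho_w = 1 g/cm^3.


Result: 2.789

Derivation:
Using Gs = m_s / (V_s * rho_w)
Since rho_w = 1 g/cm^3:
Gs = 184.3 / 66.08
Gs = 2.789


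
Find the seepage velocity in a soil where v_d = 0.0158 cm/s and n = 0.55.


Result: 0.02873 cm/s

Derivation:
Using v_s = v_d / n
v_s = 0.0158 / 0.55
v_s = 0.02873 cm/s


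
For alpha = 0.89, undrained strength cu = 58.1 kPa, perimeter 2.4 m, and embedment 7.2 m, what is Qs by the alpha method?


Using Qs = alpha * cu * perimeter * L
Qs = 0.89 * 58.1 * 2.4 * 7.2
Qs = 893.53 kN


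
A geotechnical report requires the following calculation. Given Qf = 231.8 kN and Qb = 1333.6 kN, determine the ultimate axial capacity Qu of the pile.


Result: 1565.4 kN

Derivation:
Using Qu = Qf + Qb
Qu = 231.8 + 1333.6
Qu = 1565.4 kN


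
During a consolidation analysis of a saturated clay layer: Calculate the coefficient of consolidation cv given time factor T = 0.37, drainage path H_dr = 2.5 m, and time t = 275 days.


Using cv = T * H_dr^2 / t
H_dr^2 = 2.5^2 = 6.25
cv = 0.37 * 6.25 / 275
cv = 0.00841 m^2/day


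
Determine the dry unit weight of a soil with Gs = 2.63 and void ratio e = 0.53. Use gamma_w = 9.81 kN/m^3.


Using gamma_d = Gs * gamma_w / (1 + e)
gamma_d = 2.63 * 9.81 / (1 + 0.53)
gamma_d = 2.63 * 9.81 / 1.53
gamma_d = 16.863 kN/m^3


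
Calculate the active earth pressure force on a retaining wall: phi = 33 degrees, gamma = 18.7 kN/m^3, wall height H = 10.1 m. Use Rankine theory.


Compute active earth pressure coefficient:
Ka = tan^2(45 - phi/2) = tan^2(28.5) = 0.294801
Compute active force:
Pa = 0.5 * Ka * gamma * H^2
Pa = 0.5 * 0.294801 * 18.7 * 10.1^2
Pa = 281.18 kN/m


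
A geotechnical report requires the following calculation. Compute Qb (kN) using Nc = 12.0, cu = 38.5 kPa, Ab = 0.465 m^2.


Using Qb = Nc * cu * Ab
Qb = 12.0 * 38.5 * 0.465
Qb = 214.83 kN


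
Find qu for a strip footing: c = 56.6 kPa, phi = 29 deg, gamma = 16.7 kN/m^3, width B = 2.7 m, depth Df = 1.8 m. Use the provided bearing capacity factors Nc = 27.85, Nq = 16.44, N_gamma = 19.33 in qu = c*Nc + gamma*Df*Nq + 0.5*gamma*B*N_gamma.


Result: 2506.29 kPa

Derivation:
Compute qu = c*Nc + gamma*Df*Nq + 0.5*gamma*B*N_gamma
Term 1: 56.6 * 27.85 = 1576.31
Term 2: 16.7 * 1.8 * 16.44 = 494.1864
Term 3: 0.5 * 16.7 * 2.7 * 19.33 = 435.79485
qu = 1576.31 + 494.1864 + 435.79485
qu = 2506.29 kPa


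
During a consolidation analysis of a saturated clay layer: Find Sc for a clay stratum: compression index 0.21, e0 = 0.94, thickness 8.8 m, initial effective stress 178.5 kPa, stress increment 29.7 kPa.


Result: 0.0637 m

Derivation:
Using Sc = Cc * H / (1 + e0) * log10((sigma0 + delta_sigma) / sigma0)
Stress ratio = (178.5 + 29.7) / 178.5 = 1.16639
log10(1.16639) = 0.0668425
Cc * H / (1 + e0) = 0.21 * 8.8 / (1 + 0.94) = 0.952577
Sc = 0.952577 * 0.0668425
Sc = 0.0637 m


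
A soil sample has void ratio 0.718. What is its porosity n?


Result: 0.4179

Derivation:
Using the relation n = e / (1 + e)
n = 0.718 / (1 + 0.718)
n = 0.718 / 1.718
n = 0.4179


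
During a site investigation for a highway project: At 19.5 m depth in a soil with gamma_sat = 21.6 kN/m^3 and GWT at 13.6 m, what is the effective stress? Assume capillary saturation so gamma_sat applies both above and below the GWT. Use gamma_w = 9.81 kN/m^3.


Total stress = gamma_sat * depth
sigma = 21.6 * 19.5 = 421.2 kPa
Pore water pressure u = gamma_w * (depth - d_wt)
u = 9.81 * (19.5 - 13.6) = 57.879 kPa
Effective stress = sigma - u
sigma' = 421.2 - 57.879 = 363.32 kPa


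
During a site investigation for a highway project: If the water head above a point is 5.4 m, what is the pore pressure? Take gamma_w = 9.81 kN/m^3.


Result: 52.97 kPa

Derivation:
Using u = gamma_w * h_w
u = 9.81 * 5.4
u = 52.97 kPa


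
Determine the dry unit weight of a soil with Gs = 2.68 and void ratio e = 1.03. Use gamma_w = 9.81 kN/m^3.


Result: 12.951 kN/m^3

Derivation:
Using gamma_d = Gs * gamma_w / (1 + e)
gamma_d = 2.68 * 9.81 / (1 + 1.03)
gamma_d = 2.68 * 9.81 / 2.03
gamma_d = 12.951 kN/m^3


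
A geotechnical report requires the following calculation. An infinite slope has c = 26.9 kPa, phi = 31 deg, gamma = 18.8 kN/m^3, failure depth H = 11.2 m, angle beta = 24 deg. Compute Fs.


Using Fs = c / (gamma*H*sin(beta)*cos(beta)) + tan(phi)/tan(beta)
Cohesion contribution = 26.9 / (18.8*11.2*sin(24)*cos(24))
Cohesion contribution = 0.343821
Friction contribution = tan(31)/tan(24) = 1.34956
Fs = 0.343821 + 1.34956
Fs = 1.693


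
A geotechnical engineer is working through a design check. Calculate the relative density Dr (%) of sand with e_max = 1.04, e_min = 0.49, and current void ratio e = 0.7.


Result: 61.82 %

Derivation:
Using Dr = (e_max - e) / (e_max - e_min) * 100
e_max - e = 1.04 - 0.7 = 0.34
e_max - e_min = 1.04 - 0.49 = 0.55
Dr = 0.34 / 0.55 * 100
Dr = 61.82 %


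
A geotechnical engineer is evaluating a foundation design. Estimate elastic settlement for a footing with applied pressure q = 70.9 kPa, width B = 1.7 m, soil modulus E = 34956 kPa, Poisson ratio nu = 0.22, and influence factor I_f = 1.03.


Result: 3.38 mm

Derivation:
Using Se = q * B * (1 - nu^2) * I_f / E
1 - nu^2 = 1 - 0.22^2 = 0.9516
Se = 70.9 * 1.7 * 0.9516 * 1.03 / 34956
Se = 0.003380 m
Convert to mm: Se = 0.003380 * 1000 = 3.38 mm


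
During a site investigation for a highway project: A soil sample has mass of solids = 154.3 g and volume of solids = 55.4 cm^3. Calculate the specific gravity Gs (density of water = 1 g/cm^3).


Using Gs = m_s / (V_s * rho_w)
Since rho_w = 1 g/cm^3:
Gs = 154.3 / 55.4
Gs = 2.785


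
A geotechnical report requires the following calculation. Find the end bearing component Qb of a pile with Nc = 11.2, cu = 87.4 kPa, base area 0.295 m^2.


Using Qb = Nc * cu * Ab
Qb = 11.2 * 87.4 * 0.295
Qb = 288.77 kN


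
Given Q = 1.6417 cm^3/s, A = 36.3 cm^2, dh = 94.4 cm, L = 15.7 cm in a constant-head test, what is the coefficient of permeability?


Compute hydraulic gradient:
i = dh / L = 94.4 / 15.7 = 6.01274
Then apply Darcy's law:
k = Q / (A * i)
k = 1.6417 / (36.3 * 6.01274)
k = 1.6417 / 218.262
k = 0.007522 cm/s


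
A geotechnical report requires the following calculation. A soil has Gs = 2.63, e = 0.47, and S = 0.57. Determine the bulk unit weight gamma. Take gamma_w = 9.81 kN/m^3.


Using gamma = gamma_w * (Gs + S*e) / (1 + e)
Numerator: Gs + S*e = 2.63 + 0.57*0.47 = 2.8979
Denominator: 1 + e = 1 + 0.47 = 1.47
gamma = 9.81 * 2.8979 / 1.47
gamma = 19.339 kN/m^3


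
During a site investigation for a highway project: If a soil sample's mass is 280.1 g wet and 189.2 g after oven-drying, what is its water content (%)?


Using w = (m_wet - m_dry) / m_dry * 100
m_wet - m_dry = 280.1 - 189.2 = 90.9 g
w = 90.9 / 189.2 * 100
w = 48.04 %


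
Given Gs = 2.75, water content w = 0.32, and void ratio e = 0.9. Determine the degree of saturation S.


Result: 0.9778

Derivation:
Using S = Gs * w / e
S = 2.75 * 0.32 / 0.9
S = 0.9778


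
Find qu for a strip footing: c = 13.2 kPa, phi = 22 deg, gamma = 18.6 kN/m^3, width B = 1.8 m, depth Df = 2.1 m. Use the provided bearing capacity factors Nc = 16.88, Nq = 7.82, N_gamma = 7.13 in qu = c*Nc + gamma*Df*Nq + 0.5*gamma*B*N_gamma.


Result: 647.62 kPa

Derivation:
Compute qu = c*Nc + gamma*Df*Nq + 0.5*gamma*B*N_gamma
Term 1: 13.2 * 16.88 = 222.816
Term 2: 18.6 * 2.1 * 7.82 = 305.4492
Term 3: 0.5 * 18.6 * 1.8 * 7.13 = 119.3562
qu = 222.816 + 305.4492 + 119.3562
qu = 647.62 kPa


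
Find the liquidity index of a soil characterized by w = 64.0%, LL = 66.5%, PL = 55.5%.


Result: 0.773

Derivation:
First compute the plasticity index:
PI = LL - PL = 66.5 - 55.5 = 11.0
Then compute the liquidity index:
LI = (w - PL) / PI
LI = (64.0 - 55.5) / 11.0
LI = 0.773


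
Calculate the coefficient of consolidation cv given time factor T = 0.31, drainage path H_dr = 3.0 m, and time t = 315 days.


Result: 0.00886 m^2/day

Derivation:
Using cv = T * H_dr^2 / t
H_dr^2 = 3.0^2 = 9.0
cv = 0.31 * 9.0 / 315
cv = 0.00886 m^2/day


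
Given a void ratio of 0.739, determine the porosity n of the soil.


Result: 0.425

Derivation:
Using the relation n = e / (1 + e)
n = 0.739 / (1 + 0.739)
n = 0.739 / 1.739
n = 0.425


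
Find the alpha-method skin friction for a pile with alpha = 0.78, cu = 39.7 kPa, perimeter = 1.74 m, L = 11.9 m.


Using Qs = alpha * cu * perimeter * L
Qs = 0.78 * 39.7 * 1.74 * 11.9
Qs = 641.18 kN


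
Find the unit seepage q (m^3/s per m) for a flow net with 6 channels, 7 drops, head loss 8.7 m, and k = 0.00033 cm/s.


Convert k to m/s for unit consistency with H:
k = 0.00033 cm/s = 0.00033 / 100 m/s = 3.3e-06 m/s
Using q = k * H * Nf / Nd
Nf / Nd = 6 / 7 = 0.8571
q = 3.3e-06 * 8.7 * 0.8571
q = 2.461e-05 m^3/s per m


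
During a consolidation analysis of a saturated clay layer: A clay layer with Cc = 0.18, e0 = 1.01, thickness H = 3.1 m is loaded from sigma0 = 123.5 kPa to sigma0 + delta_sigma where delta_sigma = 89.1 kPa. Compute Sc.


Using Sc = Cc * H / (1 + e0) * log10((sigma0 + delta_sigma) / sigma0)
Stress ratio = (123.5 + 89.1) / 123.5 = 1.72146
log10(1.72146) = 0.235896
Cc * H / (1 + e0) = 0.18 * 3.1 / (1 + 1.01) = 0.277612
Sc = 0.277612 * 0.235896
Sc = 0.0655 m


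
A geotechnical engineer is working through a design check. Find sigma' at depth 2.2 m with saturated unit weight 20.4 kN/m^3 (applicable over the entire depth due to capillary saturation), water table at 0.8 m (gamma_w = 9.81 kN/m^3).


Result: 31.15 kPa

Derivation:
Total stress = gamma_sat * depth
sigma = 20.4 * 2.2 = 44.88 kPa
Pore water pressure u = gamma_w * (depth - d_wt)
u = 9.81 * (2.2 - 0.8) = 13.734 kPa
Effective stress = sigma - u
sigma' = 44.88 - 13.734 = 31.15 kPa


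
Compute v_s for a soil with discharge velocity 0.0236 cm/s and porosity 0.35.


Result: 0.06743 cm/s

Derivation:
Using v_s = v_d / n
v_s = 0.0236 / 0.35
v_s = 0.06743 cm/s


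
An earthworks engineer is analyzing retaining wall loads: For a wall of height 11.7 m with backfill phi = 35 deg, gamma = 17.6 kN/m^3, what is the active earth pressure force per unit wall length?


Compute active earth pressure coefficient:
Ka = tan^2(45 - phi/2) = tan^2(27.5) = 0.27099
Compute active force:
Pa = 0.5 * Ka * gamma * H^2
Pa = 0.5 * 0.27099 * 17.6 * 11.7^2
Pa = 326.44 kN/m


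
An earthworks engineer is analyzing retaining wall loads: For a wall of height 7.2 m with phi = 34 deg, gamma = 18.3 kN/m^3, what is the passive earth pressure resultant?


Result: 1677.79 kN/m

Derivation:
Compute passive earth pressure coefficient:
Kp = tan^2(45 + phi/2) = tan^2(62.0) = 3.537132
Compute passive force:
Pp = 0.5 * Kp * gamma * H^2
Pp = 0.5 * 3.537132 * 18.3 * 7.2^2
Pp = 1677.79 kN/m


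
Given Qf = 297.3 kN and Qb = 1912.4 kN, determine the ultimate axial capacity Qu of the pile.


Using Qu = Qf + Qb
Qu = 297.3 + 1912.4
Qu = 2209.7 kN


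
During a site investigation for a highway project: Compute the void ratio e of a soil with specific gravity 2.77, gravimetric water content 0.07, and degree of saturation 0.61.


Result: 0.3179

Derivation:
Using the relation e = Gs * w / S
e = 2.77 * 0.07 / 0.61
e = 0.3179


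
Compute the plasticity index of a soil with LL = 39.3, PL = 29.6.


Using PI = LL - PL
PI = 39.3 - 29.6
PI = 9.7


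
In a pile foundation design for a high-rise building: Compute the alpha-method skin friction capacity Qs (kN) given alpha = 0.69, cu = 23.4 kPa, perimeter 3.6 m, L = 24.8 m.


Using Qs = alpha * cu * perimeter * L
Qs = 0.69 * 23.4 * 3.6 * 24.8
Qs = 1441.51 kN


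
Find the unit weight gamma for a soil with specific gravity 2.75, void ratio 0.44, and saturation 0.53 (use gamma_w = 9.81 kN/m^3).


Using gamma = gamma_w * (Gs + S*e) / (1 + e)
Numerator: Gs + S*e = 2.75 + 0.53*0.44 = 2.9832
Denominator: 1 + e = 1 + 0.44 = 1.44
gamma = 9.81 * 2.9832 / 1.44
gamma = 20.323 kN/m^3


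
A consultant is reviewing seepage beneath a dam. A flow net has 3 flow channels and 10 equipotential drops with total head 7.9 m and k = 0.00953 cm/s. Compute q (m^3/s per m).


Result: 0.0002259 m^3/s per m

Derivation:
Convert k to m/s for unit consistency with H:
k = 0.00953 cm/s = 0.00953 / 100 m/s = 9.53e-05 m/s
Using q = k * H * Nf / Nd
Nf / Nd = 3 / 10 = 0.3
q = 9.53e-05 * 7.9 * 0.3
q = 0.0002259 m^3/s per m


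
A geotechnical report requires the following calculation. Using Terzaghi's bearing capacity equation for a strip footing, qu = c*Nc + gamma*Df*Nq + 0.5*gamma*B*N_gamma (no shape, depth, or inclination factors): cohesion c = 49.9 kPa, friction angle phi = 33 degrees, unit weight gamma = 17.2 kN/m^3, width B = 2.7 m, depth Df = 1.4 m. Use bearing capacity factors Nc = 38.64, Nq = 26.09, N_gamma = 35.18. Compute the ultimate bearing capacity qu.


Compute qu = c*Nc + gamma*Df*Nq + 0.5*gamma*B*N_gamma
Term 1: 49.9 * 38.64 = 1928.136
Term 2: 17.2 * 1.4 * 26.09 = 628.2472
Term 3: 0.5 * 17.2 * 2.7 * 35.18 = 816.8796
qu = 1928.136 + 628.2472 + 816.8796
qu = 3373.26 kPa
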